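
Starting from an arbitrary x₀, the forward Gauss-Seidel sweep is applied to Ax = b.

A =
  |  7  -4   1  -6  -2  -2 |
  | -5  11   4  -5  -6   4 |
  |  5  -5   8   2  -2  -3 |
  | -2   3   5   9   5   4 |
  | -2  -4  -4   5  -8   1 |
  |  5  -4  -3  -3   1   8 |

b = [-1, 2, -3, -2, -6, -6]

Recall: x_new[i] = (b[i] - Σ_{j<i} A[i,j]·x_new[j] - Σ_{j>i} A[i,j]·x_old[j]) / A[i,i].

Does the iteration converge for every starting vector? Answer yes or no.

Write A = D+L+U with D = diag(7, 11, 8, 9, -8, 8).
T_GS = -(D+L)⁻¹U: row 0 first, T[0,3] = -(-6)/(7) = +0.8571; later rows by forward substitution.
  T[0,:] = [+0.0000 +0.5714 -0.1429 +0.8571 +0.2857 +0.2857]
  T[1,:] = [+0.0000 +0.2597 -0.4286 +0.8442 +0.6753 -0.2338]
  T[2,:] = [+0.0000 -0.1948 -0.1786 -0.2581 +0.4935 +0.0503]
  T[3,:] = [+0.0000 +0.1486 +0.2103 +0.0525 -0.9913 -0.3310]
  T[4,:] = [+0.0000 -0.0824 +0.4707 -0.4745 -1.2754 -0.0616]
  T[5,:] = [+0.0000 -0.2343 -0.1719 -0.1314 +0.1318 -0.3930]
|roots of det(T-λI)|: 1.6529, 0.7818, 0.5469, 0.0731, 0.0437, 0.0000.
ρ(T) = max|λ| = 1.6529; 1.6529 > 1 ⇒ diverges.

no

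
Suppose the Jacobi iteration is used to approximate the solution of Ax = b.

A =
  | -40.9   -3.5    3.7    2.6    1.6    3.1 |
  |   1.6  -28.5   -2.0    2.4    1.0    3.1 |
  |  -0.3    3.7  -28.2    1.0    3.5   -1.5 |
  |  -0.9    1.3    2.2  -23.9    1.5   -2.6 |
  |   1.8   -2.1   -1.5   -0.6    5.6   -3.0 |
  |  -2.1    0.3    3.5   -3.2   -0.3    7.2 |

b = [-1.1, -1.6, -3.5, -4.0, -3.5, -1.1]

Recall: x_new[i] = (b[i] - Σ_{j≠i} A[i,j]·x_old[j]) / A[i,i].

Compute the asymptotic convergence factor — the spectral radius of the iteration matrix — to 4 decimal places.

Write A = D+L+U with D = diag(-40.9, -28.5, -28.2, -23.9, 5.6, 7.2).
Jacobi T = -D⁻¹(L+U): T[3,5] = -(-2.6)/(-23.9) = -0.1088; T[3,3] = 0.
  T[0,:] = [+0.0000 -0.0856 +0.0905 +0.0636 +0.0391 +0.0758]
  T[1,:] = [+0.0561 +0.0000 -0.0702 +0.0842 +0.0351 +0.1088]
  T[2,:] = [-0.0106 +0.1312 +0.0000 +0.0355 +0.1241 -0.0532]
  T[3,:] = [-0.0377 +0.0544 +0.0921 +0.0000 +0.0628 -0.1088]
  T[4,:] = [-0.3214 +0.3750 +0.2679 +0.1071 +0.0000 +0.5357]
  T[5,:] = [+0.2917 -0.0417 -0.4861 +0.4444 +0.0417 +0.0000]
|roots of det(T-λI)|: 0.3809, 0.2630, 0.2630, 0.2478, 0.0459, 0.0459.
ρ = 0.3809; 0.3809 < 1: convergent.

0.3809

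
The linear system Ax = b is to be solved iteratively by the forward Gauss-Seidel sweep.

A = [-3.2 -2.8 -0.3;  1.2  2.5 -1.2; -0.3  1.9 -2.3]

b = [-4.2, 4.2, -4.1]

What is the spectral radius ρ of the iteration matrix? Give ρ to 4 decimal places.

0.9251

Split A = D + L + U, D = diag(-3.2, 2.5, -2.3).
Gauss-Seidel: T = -(D+L)⁻¹U, row 0 first, T[0,2] = -(-0.3)/(-3.2) = -0.0938; later rows by forward substitution.
  T[0,:] = [+0.0000 -0.8750 -0.0938]
  T[1,:] = [+0.0000 +0.4200 +0.5250]
  T[2,:] = [+0.0000 +0.4611 +0.4459]
|eigenvalues of T|: 0.9251, 0.0592, 0.0000.
ρ(T) = max|λ| = 0.9251; 0.9251 < 1: convergent.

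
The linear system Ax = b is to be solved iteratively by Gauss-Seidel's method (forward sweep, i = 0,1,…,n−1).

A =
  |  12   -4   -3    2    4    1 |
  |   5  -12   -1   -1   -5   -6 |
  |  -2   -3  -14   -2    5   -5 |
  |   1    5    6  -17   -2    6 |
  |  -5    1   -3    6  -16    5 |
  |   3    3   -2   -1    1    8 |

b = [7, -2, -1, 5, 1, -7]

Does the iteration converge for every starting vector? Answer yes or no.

A = D + L + U where D = diag(12, -12, -14, -17, -16, 8).
T_GS = -(D+L)⁻¹U: row 0 first, T[0,5] = -(1)/(12) = -0.0833; later rows by forward substitution.
  T[0,:] = [+0.0000  +0.3333  +0.2500  -0.1667  -0.3333  -0.0833]
  T[1,:] = [+0.0000  +0.1389  +0.0208  -0.1528  -0.5556  -0.5347]
  T[2,:] = [+0.0000  -0.0774  -0.0402  -0.0863  +0.5238  -0.2307]
  T[3,:] = [+0.0000  +0.0331  +0.0067  -0.0852  -0.1158  +0.1094]
  T[4,:] = [+0.0000  -0.0685  -0.0668  +0.0268  -0.0722  +0.3894]
  T[5,:] = [+0.0000  -0.1837  -0.1024  +0.0842  +0.4588  +0.1391]
|λ(T)| sorted: 0.6875, 0.4211, 0.1020, 0.1020, 0.0182, 0.0000.
ρ = 0.6875; 0.6875 < 1: convergent.

yes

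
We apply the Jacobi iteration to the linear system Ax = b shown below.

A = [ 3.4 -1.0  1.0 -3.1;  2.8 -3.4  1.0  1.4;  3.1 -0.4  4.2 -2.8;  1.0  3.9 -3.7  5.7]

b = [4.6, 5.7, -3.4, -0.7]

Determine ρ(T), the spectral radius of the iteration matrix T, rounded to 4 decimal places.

Split A = D + L + U, D = diag(3.4, -3.4, 4.2, 5.7).
Jacobi T = -D⁻¹(L+U): T[2,3] = -(-2.8)/(4.2) = +0.6667; T[2,2] = 0.
  T[0,:] = [+0.0000, +0.2941, -0.2941, +0.9118]
  T[1,:] = [+0.8235, +0.0000, +0.2941, +0.4118]
  T[2,:] = [-0.7381, +0.0952, +0.0000, +0.6667]
  T[3,:] = [-0.1754, -0.6842, +0.6491, +0.0000]
moduli |λ_i(T)| = 1.2330, 0.9244, 0.9244, 0.1775.
ρ(T) = max|λ| = 1.2330; 1.2330 > 1, so it fails to converge.

1.2330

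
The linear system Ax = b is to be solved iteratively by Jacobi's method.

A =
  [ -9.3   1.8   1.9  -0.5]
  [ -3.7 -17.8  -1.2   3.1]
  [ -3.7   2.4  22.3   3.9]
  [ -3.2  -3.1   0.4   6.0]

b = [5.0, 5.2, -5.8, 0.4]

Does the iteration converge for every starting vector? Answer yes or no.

Split A = D + L + U, D = diag(-9.3, -17.8, 22.3, 6).
Jacobi T = -D⁻¹(L+U): T[3,0] = -(-3.2)/(6) = +0.5333; T[3,3] = 0.
  T[0,:] = [+0.0000, +0.1935, +0.2043, -0.0538]
  T[1,:] = [-0.2079, +0.0000, -0.0674, +0.1742]
  T[2,:] = [+0.1659, -0.1076, +0.0000, -0.1749]
  T[3,:] = [+0.5333, +0.5167, -0.0667, +0.0000]
|eigenvalues of T|: 0.3497, 0.1753, 0.1753, 0.0611.
ρ = 0.3497; 0.3497 < 1, so it converges for any x₀.

yes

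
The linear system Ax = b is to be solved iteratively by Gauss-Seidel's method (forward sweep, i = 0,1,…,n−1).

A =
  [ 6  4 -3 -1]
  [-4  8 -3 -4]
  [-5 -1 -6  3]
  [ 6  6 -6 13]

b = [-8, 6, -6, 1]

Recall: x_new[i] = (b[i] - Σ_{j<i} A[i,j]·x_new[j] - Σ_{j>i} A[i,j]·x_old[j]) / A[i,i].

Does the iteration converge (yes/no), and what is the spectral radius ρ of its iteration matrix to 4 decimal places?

Diagonal D = diag(6, 8, -6, 13); L, U strict lower/upper.
GS T = -(D+L)⁻¹U: row 0 first, T[0,3] = -(-1)/(6) = +0.1667; later rows by forward substitution.
  T[0,:] = [+0.0000 -0.6667 +0.5000 +0.1667]
  T[1,:] = [+0.0000 -0.3333 +0.6250 +0.5833]
  T[2,:] = [+0.0000 +0.6111 -0.5208 +0.2639]
  T[3,:] = [+0.0000 +0.7436 -0.7596 -0.2244]
eigenvalue magnitudes: 1.2424, 0.3125, 0.1486, 0.0000.
ρ = 1.2424; 1.2424 > 1: divergent.

no, ρ = 1.2424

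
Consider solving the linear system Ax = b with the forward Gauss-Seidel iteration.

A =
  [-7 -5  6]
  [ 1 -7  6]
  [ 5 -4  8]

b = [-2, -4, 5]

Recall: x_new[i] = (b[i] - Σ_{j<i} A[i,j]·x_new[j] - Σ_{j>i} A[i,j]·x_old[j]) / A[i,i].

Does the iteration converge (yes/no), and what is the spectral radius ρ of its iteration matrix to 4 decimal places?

Split A = D + L + U, D = diag(-7, -7, 8).
T_GS = -(D+L)⁻¹U: row 0 first, T[0,2] = -(6)/(-7) = +0.8571; later rows by forward substitution.
  T[0,:] = [+0.0000 -0.7143 +0.8571]
  T[1,:] = [+0.0000 -0.1020 +0.9796]
  T[2,:] = [+0.0000 +0.3954 -0.0459]
|eigenvalues of T|: 0.6970, 0.5490, 0.0000.
spectral radius ρ = 0.6970; 0.6970 < 1: convergent.

yes, ρ = 0.6970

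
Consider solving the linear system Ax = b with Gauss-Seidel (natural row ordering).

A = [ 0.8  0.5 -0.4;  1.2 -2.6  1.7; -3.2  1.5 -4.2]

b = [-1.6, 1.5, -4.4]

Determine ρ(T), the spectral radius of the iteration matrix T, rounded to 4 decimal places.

0.7621

Diagonal D = diag(0.8, -2.6, -4.2); L, U strict lower/upper.
T_GS = -(D+L)⁻¹U: row 0 first, T[0,1] = -(0.5)/(0.8) = -0.6250; later rows by forward substitution.
  T[0,:] = [+0.0000  -0.6250  +0.5000]
  T[1,:] = [+0.0000  -0.2885  +0.8846]
  T[2,:] = [+0.0000  +0.3732  -0.0650]
moduli |λ_i(T)| = 0.7621, 0.4086, 0.0000.
spectral radius ρ = 0.7621; 0.7621 < 1: convergent.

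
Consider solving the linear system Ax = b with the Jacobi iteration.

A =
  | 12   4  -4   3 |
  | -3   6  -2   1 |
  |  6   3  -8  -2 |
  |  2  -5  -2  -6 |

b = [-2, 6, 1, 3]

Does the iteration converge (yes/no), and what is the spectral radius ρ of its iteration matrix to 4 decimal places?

yes, ρ = 0.8513

Write A = D+L+U with D = diag(12, 6, -8, -6).
Jacobi: T = -D⁻¹(L+U), T[0,1] = -(4)/(12) = -0.3333; T[0,0] = 0.
  T[0,:] = [+0.0000 -0.3333 +0.3333 -0.2500]
  T[1,:] = [+0.5000 +0.0000 +0.3333 -0.1667]
  T[2,:] = [+0.7500 +0.3750 +0.0000 -0.2500]
  T[3,:] = [+0.3333 -0.8333 -0.3333 +0.0000]
|λ(T)| sorted: 0.8513, 0.4754, 0.4458, 0.4458.
ρ = 0.8513; 0.8513 < 1 ⇒ converges.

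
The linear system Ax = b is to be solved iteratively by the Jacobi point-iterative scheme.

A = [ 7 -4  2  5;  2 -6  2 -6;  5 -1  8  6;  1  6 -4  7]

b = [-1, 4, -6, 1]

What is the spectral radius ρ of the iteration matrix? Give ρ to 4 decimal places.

1.1599

Write A = D+L+U with D = diag(7, -6, 8, 7).
Jacobi T = -D⁻¹(L+U): T[1,0] = -(2)/(-6) = +0.3333; T[1,1] = 0.
  T[0,:] = [+0.0000  +0.5714  -0.2857  -0.7143]
  T[1,:] = [+0.3333  +0.0000  +0.3333  -1.0000]
  T[2,:] = [-0.6250  +0.1250  +0.0000  -0.7500]
  T[3,:] = [-0.1429  -0.8571  +0.5714  +0.0000]
|roots of det(T-λI)|: 1.1599, 0.7287, 0.7287, 0.1008.
ρ = 1.1599; 1.1599 > 1, so it fails to converge.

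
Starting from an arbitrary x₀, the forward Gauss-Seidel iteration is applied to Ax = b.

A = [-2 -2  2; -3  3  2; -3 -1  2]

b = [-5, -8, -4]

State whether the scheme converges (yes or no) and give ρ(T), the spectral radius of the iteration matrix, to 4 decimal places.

no, ρ = 1.3874

Diagonal D = diag(-2, 3, 2); L, U strict lower/upper.
GS T = -(D+L)⁻¹U: row 0 first, T[0,2] = -(2)/(-2) = +1.0000; later rows by forward substitution.
  T[0,:] = [+0.0000  -1.0000  +1.0000]
  T[1,:] = [+0.0000  -1.0000  +0.3333]
  T[2,:] = [+0.0000  -2.0000  +1.6667]
eigenvalue magnitudes: 1.3874, 0.7208, 0.0000.
spectral radius ρ = 1.3874; 1.3874 > 1, so it fails to converge.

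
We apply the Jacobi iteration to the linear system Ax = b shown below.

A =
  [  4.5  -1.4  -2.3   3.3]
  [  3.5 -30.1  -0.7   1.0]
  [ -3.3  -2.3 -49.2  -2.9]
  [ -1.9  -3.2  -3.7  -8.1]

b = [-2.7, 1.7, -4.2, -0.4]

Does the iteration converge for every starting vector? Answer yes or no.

yes

Let D = diag(4.5, -30.1, -49.2, -8.1); L, U the strict triangles.
Jacobi: T = -D⁻¹(L+U), T[3,1] = -(-3.2)/(-8.1) = -0.3951; T[3,3] = 0.
  T[0,:] = [+0.0000  +0.3111  +0.5111  -0.7333]
  T[1,:] = [+0.1163  +0.0000  -0.0233  +0.0332]
  T[2,:] = [-0.0671  -0.0467  +0.0000  -0.0589]
  T[3,:] = [-0.2346  -0.3951  -0.4568  +0.0000]
|eigenvalues of T|: 0.4615, 0.3800, 0.1328, 0.0513.
ρ = 0.4615; 0.4615 < 1 ⇒ converges.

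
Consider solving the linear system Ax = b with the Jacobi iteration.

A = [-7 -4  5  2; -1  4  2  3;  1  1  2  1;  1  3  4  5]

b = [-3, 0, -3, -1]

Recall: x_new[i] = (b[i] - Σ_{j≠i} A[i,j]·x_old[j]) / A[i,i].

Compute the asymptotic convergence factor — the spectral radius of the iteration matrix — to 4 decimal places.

Let D = diag(-7, 4, 2, 5); L, U the strict triangles.
Jacobi: T = -D⁻¹(L+U), T[2,1] = -(1)/(2) = -0.5000; T[2,2] = 0.
  T[0,:] = [+0.0000 -0.5714 +0.7143 +0.2857]
  T[1,:] = [+0.2500 +0.0000 -0.5000 -0.7500]
  T[2,:] = [-0.5000 -0.5000 +0.0000 -0.5000]
  T[3,:] = [-0.2000 -0.6000 -0.8000 +0.0000]
|roots of det(T-λI)|: 1.1740, 0.7105, 0.7105, 0.7050.
ρ(T) = max|λ| = 1.1740; 1.1740 > 1 ⇒ diverges.

1.1740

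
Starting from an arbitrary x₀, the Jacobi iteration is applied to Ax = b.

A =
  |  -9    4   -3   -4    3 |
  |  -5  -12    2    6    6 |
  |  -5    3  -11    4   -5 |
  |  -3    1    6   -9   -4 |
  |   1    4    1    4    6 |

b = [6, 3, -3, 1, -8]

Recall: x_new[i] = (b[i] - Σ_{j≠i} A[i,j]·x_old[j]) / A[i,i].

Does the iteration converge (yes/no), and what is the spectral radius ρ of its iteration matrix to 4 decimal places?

Write A = D+L+U with D = diag(-9, -12, -11, -9, 6).
Jacobi: T = -D⁻¹(L+U), T[1,2] = -(2)/(-12) = +0.1667; T[1,1] = 0.
  T[0,:] = [+0.0000 +0.4444 -0.3333 -0.4444 +0.3333]
  T[1,:] = [-0.4167 +0.0000 +0.1667 +0.5000 +0.5000]
  T[2,:] = [-0.4545 +0.2727 +0.0000 +0.3636 -0.4545]
  T[3,:] = [-0.3333 +0.1111 +0.6667 +0.0000 -0.4444]
  T[4,:] = [-0.1667 -0.6667 -0.1667 -0.6667 +0.0000]
moduli |λ_i(T)| = 1.2421, 0.7569, 0.7569, 0.6047, 0.6047.
ρ(T) = max|λ| = 1.2421; 1.2421 > 1 ⇒ diverges.

no, ρ = 1.2421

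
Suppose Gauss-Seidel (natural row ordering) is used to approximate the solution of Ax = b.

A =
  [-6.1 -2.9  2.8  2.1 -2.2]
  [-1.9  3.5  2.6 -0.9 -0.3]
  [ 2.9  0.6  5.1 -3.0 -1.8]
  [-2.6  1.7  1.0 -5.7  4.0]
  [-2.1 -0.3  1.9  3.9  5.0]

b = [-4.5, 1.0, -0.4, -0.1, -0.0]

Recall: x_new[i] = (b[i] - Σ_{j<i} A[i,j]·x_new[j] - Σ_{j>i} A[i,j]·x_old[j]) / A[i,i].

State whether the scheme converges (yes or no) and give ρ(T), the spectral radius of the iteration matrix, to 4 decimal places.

Diagonal D = diag(-6.1, 3.5, 5.1, -5.7, 5); L, U strict lower/upper.
GS T = -(D+L)⁻¹U: row 0 first, T[0,4] = -(-2.2)/(-6.1) = -0.3607; later rows by forward substitution.
  T[0,:] = [+0.0000  -0.4754  +0.4590  +0.3443  -0.3607]
  T[1,:] = [+0.0000  -0.2581  -0.4937  +0.4440  -0.1101]
  T[2,:] = [+0.0000  +0.3007  -0.2029  +0.3402  +0.5710]
  T[3,:] = [+0.0000  +0.1926  -0.3922  +0.0351  +0.9336]
  T[4,:] = [+0.0000  -0.4797  +0.5462  +0.0146  -1.1033]
|eigenvalues of T|: 1.4108, 0.4687, 0.4687, 0.1976, 0.0000.
ρ(T) = max|λ| = 1.4108; 1.4108 > 1: divergent.

no, ρ = 1.4108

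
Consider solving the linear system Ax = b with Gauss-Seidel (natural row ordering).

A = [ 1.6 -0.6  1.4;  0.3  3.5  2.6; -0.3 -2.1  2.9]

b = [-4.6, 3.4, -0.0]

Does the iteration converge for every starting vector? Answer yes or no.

yes

Write A = D+L+U with D = diag(1.6, 3.5, 2.9).
T_GS = -(D+L)⁻¹U: row 0 first, T[0,1] = -(-0.6)/(1.6) = +0.3750; later rows by forward substitution.
  T[0,:] = [+0.0000, +0.3750, -0.8750]
  T[1,:] = [+0.0000, -0.0321, -0.6679]
  T[2,:] = [+0.0000, +0.0155, -0.5741]
|roots of det(T-λI)|: 0.5543, 0.0520, 0.0000.
ρ(T) = max|λ| = 0.5543; 0.5543 < 1: convergent.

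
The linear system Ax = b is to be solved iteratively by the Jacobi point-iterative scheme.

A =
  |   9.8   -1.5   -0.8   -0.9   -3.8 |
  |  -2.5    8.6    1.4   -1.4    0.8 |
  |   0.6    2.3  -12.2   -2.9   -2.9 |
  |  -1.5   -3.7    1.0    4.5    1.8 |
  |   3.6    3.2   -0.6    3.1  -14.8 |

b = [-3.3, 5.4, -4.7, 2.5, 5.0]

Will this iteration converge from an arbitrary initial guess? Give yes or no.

yes

A = D + L + U where D = diag(9.8, 8.6, -12.2, 4.5, -14.8).
Jacobi T = -D⁻¹(L+U): T[4,0] = -(3.6)/(-14.8) = +0.2432; T[4,4] = 0.
  T[0,:] = [+0.0000, +0.1531, +0.0816, +0.0918, +0.3878]
  T[1,:] = [+0.2907, +0.0000, -0.1628, +0.1628, -0.0930]
  T[2,:] = [+0.0492, +0.1885, +0.0000, -0.2377, -0.2377]
  T[3,:] = [+0.3333, +0.8222, -0.2222, +0.0000, -0.4000]
  T[4,:] = [+0.2432, +0.2162, -0.0405, +0.2095, +0.0000]
|λ(T)| sorted: 0.5956, 0.3279, 0.2835, 0.2835, 0.1239.
ρ(T) = max|λ| = 0.5956; 0.5956 < 1: convergent.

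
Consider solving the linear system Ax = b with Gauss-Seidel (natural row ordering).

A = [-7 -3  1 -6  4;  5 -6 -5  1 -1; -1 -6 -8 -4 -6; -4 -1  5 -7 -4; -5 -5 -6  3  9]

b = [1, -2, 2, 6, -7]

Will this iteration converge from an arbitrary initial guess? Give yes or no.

Write A = D+L+U with D = diag(-7, -6, -8, -7, 9).
GS T = -(D+L)⁻¹U: row 0 first, T[0,3] = -(-6)/(-7) = -0.8571; later rows by forward substitution.
  T[0,:] = [+0.0000, -0.4286, +0.1429, -0.8571, +0.5714]
  T[1,:] = [+0.0000, -0.3571, -0.7143, -0.5476, +0.3095]
  T[2,:] = [+0.0000, +0.3214, +0.5179, +0.0179, -1.0536]
  T[3,:] = [+0.0000, +0.5255, +0.3903, +0.5808, -1.6947]
  T[4,:] = [+0.0000, -0.3974, -0.1023, -0.9621, +0.3519]
eigenvalue magnitudes: 1.5677, 0.7800, 0.2153, 0.2153, 0.0000.
ρ = 1.5677; 1.5677 > 1: divergent.

no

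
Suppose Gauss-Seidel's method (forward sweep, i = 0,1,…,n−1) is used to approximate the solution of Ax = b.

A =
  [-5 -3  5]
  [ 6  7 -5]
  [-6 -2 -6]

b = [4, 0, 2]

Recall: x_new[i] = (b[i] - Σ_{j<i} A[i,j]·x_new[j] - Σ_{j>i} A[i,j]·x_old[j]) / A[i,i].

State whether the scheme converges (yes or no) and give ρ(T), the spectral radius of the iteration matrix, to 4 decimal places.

Diagonal D = diag(-5, 7, -6); L, U strict lower/upper.
Gauss-Seidel: T = -(D+L)⁻¹U, row 0 first, T[0,2] = -(5)/(-5) = +1.0000; later rows by forward substitution.
  T[0,:] = [+0.0000 -0.6000 +1.0000]
  T[1,:] = [+0.0000 +0.5143 -0.1429]
  T[2,:] = [+0.0000 +0.4286 -0.9524]
|roots of det(T-λI)|: 0.9094, 0.4713, 0.0000.
ρ = 0.9094; 0.9094 < 1: convergent.

yes, ρ = 0.9094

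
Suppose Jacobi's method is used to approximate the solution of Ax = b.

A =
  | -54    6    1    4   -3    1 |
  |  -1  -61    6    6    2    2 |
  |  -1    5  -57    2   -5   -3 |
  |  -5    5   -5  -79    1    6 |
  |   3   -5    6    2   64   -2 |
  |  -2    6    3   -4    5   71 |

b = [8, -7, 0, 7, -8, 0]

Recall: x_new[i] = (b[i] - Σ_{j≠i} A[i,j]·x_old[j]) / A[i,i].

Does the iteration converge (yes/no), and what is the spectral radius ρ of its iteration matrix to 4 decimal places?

yes, ρ = 0.1873

A = D + L + U where D = diag(-54, -61, -57, -79, 64, 71).
Jacobi T = -D⁻¹(L+U): T[5,1] = -(6)/(71) = -0.0845; T[5,5] = 0.
  T[0,:] = [+0.0000 +0.1111 +0.0185 +0.0741 -0.0556 +0.0185]
  T[1,:] = [-0.0164 +0.0000 +0.0984 +0.0984 +0.0328 +0.0328]
  T[2,:] = [-0.0175 +0.0877 +0.0000 +0.0351 -0.0877 -0.0526]
  T[3,:] = [-0.0633 +0.0633 -0.0633 +0.0000 +0.0127 +0.0759]
  T[4,:] = [-0.0469 +0.0781 -0.0938 -0.0312 +0.0000 +0.0312]
  T[5,:] = [+0.0282 -0.0845 -0.0423 +0.0563 -0.0704 +0.0000]
moduli |λ_i(T)| = 0.1873, 0.1104, 0.1104, 0.0601, 0.0529, 0.0439.
ρ(T) = max|λ| = 0.1873; 0.1873 < 1, so it converges for any x₀.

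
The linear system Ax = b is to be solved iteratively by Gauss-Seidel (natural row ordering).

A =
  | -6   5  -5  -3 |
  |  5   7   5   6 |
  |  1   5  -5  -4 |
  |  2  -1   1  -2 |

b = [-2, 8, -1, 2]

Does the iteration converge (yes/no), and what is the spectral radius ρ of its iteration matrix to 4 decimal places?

A = D + L + U where D = diag(-6, 7, -5, -2).
Gauss-Seidel: T = -(D+L)⁻¹U, row 0 first, T[0,3] = -(-3)/(-6) = -0.5000; later rows by forward substitution.
  T[0,:] = [+0.0000, +0.8333, -0.8333, -0.5000]
  T[1,:] = [+0.0000, -0.5952, -0.1190, -0.5000]
  T[2,:] = [+0.0000, -0.4286, -0.2857, -1.4000]
  T[3,:] = [+0.0000, +0.9167, -0.9167, -0.9500]
eigenvalue magnitudes: 1.5475, 0.7143, 0.4308, 0.0000.
ρ(T) = max|λ| = 1.5475; 1.5475 > 1: divergent.

no, ρ = 1.5475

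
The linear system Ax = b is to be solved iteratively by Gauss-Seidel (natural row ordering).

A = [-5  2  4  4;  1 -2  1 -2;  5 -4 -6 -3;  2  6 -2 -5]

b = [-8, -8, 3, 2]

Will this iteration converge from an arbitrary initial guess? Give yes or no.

Diagonal D = diag(-5, -2, -6, -5); L, U strict lower/upper.
T_GS = -(D+L)⁻¹U: row 0 first, T[0,1] = -(2)/(-5) = +0.4000; later rows by forward substitution.
  T[0,:] = [+0.0000 +0.4000 +0.8000 +0.8000]
  T[1,:] = [+0.0000 +0.2000 +0.9000 -0.6000]
  T[2,:] = [+0.0000 +0.2000 +0.0667 +0.5667]
  T[3,:] = [+0.0000 +0.3200 +1.3733 -0.6267]
moduli |λ_i(T)| = 1.1732, 0.7689, 0.0443, 0.0000.
ρ = 1.1732; 1.1732 > 1, so it fails to converge.

no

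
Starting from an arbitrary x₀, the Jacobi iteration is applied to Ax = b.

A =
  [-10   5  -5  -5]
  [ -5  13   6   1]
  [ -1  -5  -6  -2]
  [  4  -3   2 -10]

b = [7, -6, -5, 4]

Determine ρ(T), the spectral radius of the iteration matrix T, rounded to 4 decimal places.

Write A = D+L+U with D = diag(-10, 13, -6, -10).
Jacobi T = -D⁻¹(L+U): T[1,2] = -(6)/(13) = -0.4615; T[1,1] = 0.
  T[0,:] = [+0.0000 +0.5000 -0.5000 -0.5000]
  T[1,:] = [+0.3846 +0.0000 -0.4615 -0.0769]
  T[2,:] = [-0.1667 -0.8333 +0.0000 -0.3333]
  T[3,:] = [+0.4000 -0.3000 +0.2000 +0.0000]
eigenvalue magnitudes: 0.9366, 0.5614, 0.4999, 0.4999.
spectral radius ρ = 0.9366; 0.9366 < 1, so it converges for any x₀.

0.9366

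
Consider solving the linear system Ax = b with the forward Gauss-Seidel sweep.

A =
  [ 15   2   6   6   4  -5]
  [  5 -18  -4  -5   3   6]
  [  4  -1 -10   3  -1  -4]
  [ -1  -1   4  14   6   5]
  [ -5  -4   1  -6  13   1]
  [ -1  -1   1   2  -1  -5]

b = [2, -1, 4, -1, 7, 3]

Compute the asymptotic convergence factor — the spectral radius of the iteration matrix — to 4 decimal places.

Let D = diag(15, -18, -10, 14, 13, -5); L, U the strict triangles.
GS T = -(D+L)⁻¹U: row 0 first, T[0,4] = -(4)/(15) = -0.2667; later rows by forward substitution.
  T[0,:] = [+0.0000  -0.1333  -0.4000  -0.4000  -0.2667  +0.3333]
  T[1,:] = [+0.0000  -0.0370  -0.3333  -0.3889  +0.0926  +0.4259]
  T[2,:] = [+0.0000  -0.0496  -0.1267  +0.1789  -0.2159  -0.3093]
  T[3,:] = [+0.0000  +0.0020  -0.0162  -0.1075  -0.3793  -0.2146]
  T[4,:] = [+0.0000  -0.0579  -0.2541  -0.3369  -0.2325  +0.1071]
  T[5,:] = [+0.0000  +0.0365  +0.1657  +0.2179  -0.1136  -0.3209]
eigenvalue magnitudes: 0.5543, 0.1921, 0.1921, 0.0535, 0.0535, 0.0000.
spectral radius ρ = 0.5543; 0.5543 < 1 ⇒ converges.

0.5543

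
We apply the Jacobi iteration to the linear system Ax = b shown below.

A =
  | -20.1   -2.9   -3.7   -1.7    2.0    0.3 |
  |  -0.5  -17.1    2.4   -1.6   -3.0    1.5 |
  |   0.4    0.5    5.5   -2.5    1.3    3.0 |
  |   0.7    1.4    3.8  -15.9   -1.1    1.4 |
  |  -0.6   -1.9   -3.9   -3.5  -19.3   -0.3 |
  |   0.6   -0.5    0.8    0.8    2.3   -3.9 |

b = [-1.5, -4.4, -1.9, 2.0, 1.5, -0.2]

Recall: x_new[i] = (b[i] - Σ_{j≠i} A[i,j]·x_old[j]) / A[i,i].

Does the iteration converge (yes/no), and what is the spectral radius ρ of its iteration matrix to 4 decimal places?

yes, ρ = 0.5332

Write A = D+L+U with D = diag(-20.1, -17.1, 5.5, -15.9, -19.3, -3.9).
T_J = -D⁻¹(L+U): T[0,2] = -(-3.7)/(-20.1) = -0.1841; T[0,0] = 0.
  T[0,:] = [+0.0000 -0.1443 -0.1841 -0.0846 +0.0995 +0.0149]
  T[1,:] = [-0.0292 +0.0000 +0.1404 -0.0936 -0.1754 +0.0877]
  T[2,:] = [-0.0727 -0.0909 +0.0000 +0.4545 -0.2364 -0.5455]
  T[3,:] = [+0.0440 +0.0881 +0.2390 +0.0000 -0.0692 +0.0881]
  T[4,:] = [-0.0311 -0.0984 -0.2021 -0.1813 +0.0000 -0.0155]
  T[5,:] = [+0.1538 -0.1282 +0.2051 +0.2051 +0.5897 +0.0000]
|eigenvalues of T|: 0.5332, 0.3757, 0.3757, 0.1973, 0.0904, 0.0334.
ρ = 0.5332; 0.5332 < 1: convergent.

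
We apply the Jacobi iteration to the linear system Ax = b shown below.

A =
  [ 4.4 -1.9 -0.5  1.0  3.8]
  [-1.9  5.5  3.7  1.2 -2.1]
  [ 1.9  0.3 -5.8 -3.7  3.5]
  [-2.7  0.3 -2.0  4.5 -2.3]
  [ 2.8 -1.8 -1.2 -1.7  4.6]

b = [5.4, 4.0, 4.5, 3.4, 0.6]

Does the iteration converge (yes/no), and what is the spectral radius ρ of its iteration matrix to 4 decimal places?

Write A = D+L+U with D = diag(4.4, 5.5, -5.8, 4.5, 4.6).
T_J = -D⁻¹(L+U): T[4,1] = -(-1.8)/(4.6) = +0.3913; T[4,4] = 0.
  T[0,:] = [+0.0000, +0.4318, +0.1136, -0.2273, -0.8636]
  T[1,:] = [+0.3455, +0.0000, -0.6727, -0.2182, +0.3818]
  T[2,:] = [+0.3276, +0.0517, +0.0000, -0.6379, +0.6034]
  T[3,:] = [+0.6000, -0.0667, +0.4444, +0.0000, +0.5111]
  T[4,:] = [-0.6087, +0.3913, +0.2609, +0.3696, +0.0000]
|roots of det(T-λI)|: 1.3835, 0.7439, 0.7439, 0.6987, 0.3947.
ρ(T) = max|λ| = 1.3835; 1.3835 > 1: divergent.

no, ρ = 1.3835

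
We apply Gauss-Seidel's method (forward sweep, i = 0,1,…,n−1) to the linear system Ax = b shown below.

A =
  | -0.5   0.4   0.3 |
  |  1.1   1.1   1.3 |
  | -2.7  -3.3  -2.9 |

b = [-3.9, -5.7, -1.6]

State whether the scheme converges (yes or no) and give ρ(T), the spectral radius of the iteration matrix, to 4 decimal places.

no, ρ = 1.3305

Diagonal D = diag(-0.5, 1.1, -2.9); L, U strict lower/upper.
T_GS = -(D+L)⁻¹U: row 0 first, T[0,1] = -(0.4)/(-0.5) = +0.8000; later rows by forward substitution.
  T[0,:] = [+0.0000  +0.8000  +0.6000]
  T[1,:] = [+0.0000  -0.8000  -1.7818]
  T[2,:] = [+0.0000  +0.1655  +1.4690]
moduli |λ_i(T)| = 1.3305, 0.6616, 0.0000.
ρ = 1.3305; 1.3305 > 1 ⇒ diverges.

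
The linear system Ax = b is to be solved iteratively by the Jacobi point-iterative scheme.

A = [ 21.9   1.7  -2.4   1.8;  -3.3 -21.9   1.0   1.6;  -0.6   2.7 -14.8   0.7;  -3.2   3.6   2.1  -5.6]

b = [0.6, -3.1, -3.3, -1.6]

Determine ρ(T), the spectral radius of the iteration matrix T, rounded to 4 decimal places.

Let D = diag(21.9, -21.9, -14.8, -5.6); L, U the strict triangles.
Jacobi: T = -D⁻¹(L+U), T[1,3] = -(1.6)/(-21.9) = +0.0731; T[1,1] = 0.
  T[0,:] = [+0.0000  -0.0776  +0.1096  -0.0822]
  T[1,:] = [-0.1507  +0.0000  +0.0457  +0.0731]
  T[2,:] = [-0.0405  +0.1824  +0.0000  +0.0473]
  T[3,:] = [-0.5714  +0.6429  +0.3750  +0.0000]
|roots of det(T-λI)|: 0.3954, 0.2628, 0.1671, 0.0345.
spectral radius ρ = 0.3954; 0.3954 < 1: convergent.

0.3954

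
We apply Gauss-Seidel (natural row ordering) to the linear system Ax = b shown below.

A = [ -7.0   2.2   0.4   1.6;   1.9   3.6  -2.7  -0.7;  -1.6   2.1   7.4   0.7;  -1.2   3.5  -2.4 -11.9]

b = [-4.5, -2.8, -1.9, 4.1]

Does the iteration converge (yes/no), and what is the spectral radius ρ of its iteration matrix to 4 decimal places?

A = D + L + U where D = diag(-7, 3.6, 7.4, -11.9).
T_GS = -(D+L)⁻¹U: row 0 first, T[0,3] = -(1.6)/(-7) = +0.2286; later rows by forward substitution.
  T[0,:] = [+0.0000 +0.3143 +0.0571 +0.2286]
  T[1,:] = [+0.0000 -0.1659 +0.7198 +0.0738]
  T[2,:] = [+0.0000 +0.1150 -0.1919 -0.0661]
  T[3,:] = [+0.0000 -0.1037 +0.2447 +0.0120]
eigenvalue magnitudes: 0.4092, 0.1123, 0.0489, 0.0000.
ρ = 0.4092; 0.4092 < 1, so it converges for any x₀.

yes, ρ = 0.4092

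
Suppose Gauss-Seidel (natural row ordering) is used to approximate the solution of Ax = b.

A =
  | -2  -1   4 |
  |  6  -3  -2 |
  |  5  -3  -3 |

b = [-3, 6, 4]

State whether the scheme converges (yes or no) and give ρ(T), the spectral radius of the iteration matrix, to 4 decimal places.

no, ρ = 1.3975

Diagonal D = diag(-2, -3, -3); L, U strict lower/upper.
Gauss-Seidel: T = -(D+L)⁻¹U, row 0 first, T[0,2] = -(4)/(-2) = +2.0000; later rows by forward substitution.
  T[0,:] = [+0.0000  -0.5000  +2.0000]
  T[1,:] = [+0.0000  -1.0000  +3.3333]
  T[2,:] = [+0.0000  +0.1667  -0.0000]
|roots of det(T-λI)|: 1.3975, 0.3975, 0.0000.
spectral radius ρ = 1.3975; 1.3975 > 1 ⇒ diverges.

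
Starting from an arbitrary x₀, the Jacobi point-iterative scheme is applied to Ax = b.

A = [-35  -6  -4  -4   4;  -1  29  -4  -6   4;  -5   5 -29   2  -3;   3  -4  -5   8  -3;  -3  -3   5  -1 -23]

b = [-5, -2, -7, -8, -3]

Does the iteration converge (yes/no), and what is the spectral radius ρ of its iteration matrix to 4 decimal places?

Diagonal D = diag(-35, 29, -29, 8, -23); L, U strict lower/upper.
T_J = -D⁻¹(L+U): T[3,4] = -(-3)/(8) = +0.3750; T[3,3] = 0.
  T[0,:] = [+0.0000, -0.1714, -0.1143, -0.1143, +0.1143]
  T[1,:] = [+0.0345, +0.0000, +0.1379, +0.2069, -0.1379]
  T[2,:] = [-0.1724, +0.1724, +0.0000, +0.0690, -0.1034]
  T[3,:] = [-0.3750, +0.5000, +0.6250, +0.0000, +0.3750]
  T[4,:] = [-0.1304, -0.1304, +0.2174, -0.0435, +0.0000]
moduli |λ_i(T)| = 0.5778, 0.3634, 0.2307, 0.2307, 0.1095.
ρ = 0.5778; 0.5778 < 1: convergent.

yes, ρ = 0.5778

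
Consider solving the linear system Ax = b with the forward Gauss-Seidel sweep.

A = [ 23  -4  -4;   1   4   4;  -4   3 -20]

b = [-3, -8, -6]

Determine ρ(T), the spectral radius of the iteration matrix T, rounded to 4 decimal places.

0.3378

Let D = diag(23, 4, -20); L, U the strict triangles.
GS T = -(D+L)⁻¹U: row 0 first, T[0,1] = -(-4)/(23) = +0.1739; later rows by forward substitution.
  T[0,:] = [+0.0000 +0.1739 +0.1739]
  T[1,:] = [+0.0000 -0.0435 -1.0435]
  T[2,:] = [+0.0000 -0.0413 -0.1913]
|λ(T)| sorted: 0.3378, 0.1030, 0.0000.
ρ(T) = max|λ| = 0.3378; 0.3378 < 1: convergent.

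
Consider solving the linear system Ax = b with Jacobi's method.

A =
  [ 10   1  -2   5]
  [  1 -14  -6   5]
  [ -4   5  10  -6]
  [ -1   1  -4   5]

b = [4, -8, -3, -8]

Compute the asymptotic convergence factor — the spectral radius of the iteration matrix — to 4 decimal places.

Diagonal D = diag(10, -14, 10, 5); L, U strict lower/upper.
T_J = -D⁻¹(L+U): T[0,3] = -(5)/(10) = -0.5000; T[0,0] = 0.
  T[0,:] = [+0.0000, -0.1000, +0.2000, -0.5000]
  T[1,:] = [+0.0714, +0.0000, -0.4286, +0.3571]
  T[2,:] = [+0.4000, -0.5000, +0.0000, +0.6000]
  T[3,:] = [+0.2000, -0.2000, +0.8000, +0.0000]
|roots of det(T-λI)|: 0.9202, 0.4361, 0.4361, 0.0718.
spectral radius ρ = 0.9202; 0.9202 < 1, so it converges for any x₀.

0.9202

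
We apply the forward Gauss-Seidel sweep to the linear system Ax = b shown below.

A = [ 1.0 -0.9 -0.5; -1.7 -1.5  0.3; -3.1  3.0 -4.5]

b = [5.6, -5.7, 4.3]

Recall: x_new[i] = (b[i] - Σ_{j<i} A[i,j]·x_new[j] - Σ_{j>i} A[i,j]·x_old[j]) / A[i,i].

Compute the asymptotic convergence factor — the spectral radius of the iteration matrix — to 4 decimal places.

1.5277

Let D = diag(1, -1.5, -4.5); L, U the strict triangles.
GS T = -(D+L)⁻¹U: row 0 first, T[0,2] = -(-0.5)/(1) = +0.5000; later rows by forward substitution.
  T[0,:] = [+0.0000  +0.9000  +0.5000]
  T[1,:] = [+0.0000  -1.0200  -0.3667]
  T[2,:] = [+0.0000  -1.3000  -0.5889]
|eigenvalues of T|: 1.5277, 0.0812, 0.0000.
ρ = 1.5277; 1.5277 > 1, so it fails to converge.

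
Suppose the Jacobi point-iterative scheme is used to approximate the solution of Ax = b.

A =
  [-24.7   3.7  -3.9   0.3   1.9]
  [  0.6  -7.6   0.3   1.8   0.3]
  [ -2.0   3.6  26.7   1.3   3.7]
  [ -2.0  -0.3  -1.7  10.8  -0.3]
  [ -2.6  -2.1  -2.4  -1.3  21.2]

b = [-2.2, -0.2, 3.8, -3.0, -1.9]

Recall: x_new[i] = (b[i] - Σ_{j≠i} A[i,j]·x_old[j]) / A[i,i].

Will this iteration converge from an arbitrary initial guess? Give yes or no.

Write A = D+L+U with D = diag(-24.7, -7.6, 26.7, 10.8, 21.2).
T_J = -D⁻¹(L+U): T[2,3] = -(1.3)/(26.7) = -0.0487; T[2,2] = 0.
  T[0,:] = [+0.0000  +0.1498  -0.1579  +0.0121  +0.0769]
  T[1,:] = [+0.0789  +0.0000  +0.0395  +0.2368  +0.0395]
  T[2,:] = [+0.0749  -0.1348  +0.0000  -0.0487  -0.1386]
  T[3,:] = [+0.1852  +0.0278  +0.1574  +0.0000  +0.0278]
  T[4,:] = [+0.1226  +0.0991  +0.1132  +0.0613  +0.0000]
eigenvalue magnitudes: 0.2621, 0.2218, 0.2218, 0.1068, 0.1068.
ρ(T) = max|λ| = 0.2621; 0.2621 < 1, so it converges for any x₀.

yes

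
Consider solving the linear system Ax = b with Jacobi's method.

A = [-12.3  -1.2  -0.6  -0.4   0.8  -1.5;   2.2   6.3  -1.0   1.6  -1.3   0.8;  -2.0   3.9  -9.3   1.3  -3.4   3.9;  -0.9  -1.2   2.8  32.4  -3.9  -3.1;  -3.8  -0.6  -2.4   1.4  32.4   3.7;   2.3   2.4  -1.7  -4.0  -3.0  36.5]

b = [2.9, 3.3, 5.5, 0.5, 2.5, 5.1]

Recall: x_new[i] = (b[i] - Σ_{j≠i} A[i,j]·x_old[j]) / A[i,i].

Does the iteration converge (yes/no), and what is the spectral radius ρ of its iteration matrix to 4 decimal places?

Let D = diag(-12.3, 6.3, -9.3, 32.4, 32.4, 36.5); L, U the strict triangles.
T_J = -D⁻¹(L+U): T[3,5] = -(-3.1)/(32.4) = +0.0957; T[3,3] = 0.
  T[0,:] = [+0.0000 -0.0976 -0.0488 -0.0325 +0.0650 -0.1220]
  T[1,:] = [-0.3492 +0.0000 +0.1587 -0.2540 +0.2063 -0.1270]
  T[2,:] = [-0.2151 +0.4194 +0.0000 +0.1398 -0.3656 +0.4194]
  T[3,:] = [+0.0278 +0.0370 -0.0864 +0.0000 +0.1204 +0.0957]
  T[4,:] = [+0.1173 +0.0185 +0.0741 -0.0432 +0.0000 -0.1142]
  T[5,:] = [-0.0630 -0.0658 +0.0466 +0.1096 +0.0822 +0.0000]
|λ(T)| sorted: 0.3775, 0.2614, 0.2614, 0.1511, 0.1511, 0.1135.
spectral radius ρ = 0.3775; 0.3775 < 1 ⇒ converges.

yes, ρ = 0.3775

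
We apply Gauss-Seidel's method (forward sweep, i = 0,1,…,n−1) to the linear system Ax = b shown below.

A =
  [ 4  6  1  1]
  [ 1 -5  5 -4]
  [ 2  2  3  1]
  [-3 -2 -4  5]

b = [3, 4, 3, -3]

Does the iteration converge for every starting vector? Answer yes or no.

no

Split A = D + L + U, D = diag(4, -5, 3, 5).
T_GS = -(D+L)⁻¹U: row 0 first, T[0,2] = -(1)/(4) = -0.2500; later rows by forward substitution.
  T[0,:] = [+0.0000, -1.5000, -0.2500, -0.2500]
  T[1,:] = [+0.0000, -0.3000, +0.9500, -0.8500]
  T[2,:] = [+0.0000, +1.2000, -0.4667, +0.4000]
  T[3,:] = [+0.0000, -0.0600, -0.1433, -0.1700]
eigenvalue magnitudes: 1.4002, 0.7494, 0.2859, 0.0000.
spectral radius ρ = 1.4002; 1.4002 > 1, so it fails to converge.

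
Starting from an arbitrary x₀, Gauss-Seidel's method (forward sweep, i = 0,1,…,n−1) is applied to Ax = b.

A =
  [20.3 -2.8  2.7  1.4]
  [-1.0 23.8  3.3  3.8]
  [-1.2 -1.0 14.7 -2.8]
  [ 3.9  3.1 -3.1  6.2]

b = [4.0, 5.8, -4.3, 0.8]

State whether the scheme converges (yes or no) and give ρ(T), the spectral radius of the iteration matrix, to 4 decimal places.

Diagonal D = diag(20.3, 23.8, 14.7, 6.2); L, U strict lower/upper.
T_GS = -(D+L)⁻¹U: row 0 first, T[0,3] = -(1.4)/(20.3) = -0.0690; later rows by forward substitution.
  T[0,:] = [+0.0000, +0.1379, -0.1330, -0.0690]
  T[1,:] = [+0.0000, +0.0058, -0.1442, -0.1626]
  T[2,:] = [+0.0000, +0.0117, -0.0207, +0.1738]
  T[3,:] = [+0.0000, -0.0838, +0.1455, +0.2116]
moduli |λ_i(T)| = 0.3370, 0.0825, 0.0825, 0.0000.
ρ(T) = max|λ| = 0.3370; 0.3370 < 1, so it converges for any x₀.

yes, ρ = 0.3370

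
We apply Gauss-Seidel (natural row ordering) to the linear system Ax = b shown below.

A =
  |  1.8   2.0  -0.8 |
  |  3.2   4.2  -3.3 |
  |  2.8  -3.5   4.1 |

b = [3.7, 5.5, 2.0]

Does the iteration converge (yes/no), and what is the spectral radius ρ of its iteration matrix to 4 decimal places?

no, ρ = 1.3623

A = D + L + U where D = diag(1.8, 4.2, 4.1).
T_GS = -(D+L)⁻¹U: row 0 first, T[0,1] = -(2)/(1.8) = -1.1111; later rows by forward substitution.
  T[0,:] = [+0.0000  -1.1111  +0.4444]
  T[1,:] = [+0.0000  +0.8466  +0.4471]
  T[2,:] = [+0.0000  +1.4815  +0.0781]
|eigenvalues of T|: 1.3623, 0.4376, 0.0000.
ρ = 1.3623; 1.3623 > 1: divergent.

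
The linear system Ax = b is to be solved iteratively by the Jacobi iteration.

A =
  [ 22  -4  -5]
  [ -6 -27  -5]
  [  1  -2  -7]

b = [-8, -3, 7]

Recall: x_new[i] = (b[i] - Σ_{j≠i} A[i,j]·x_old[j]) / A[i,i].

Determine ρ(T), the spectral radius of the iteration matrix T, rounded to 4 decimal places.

Split A = D + L + U, D = diag(22, -27, -7).
T_J = -D⁻¹(L+U): T[1,0] = -(-6)/(-27) = -0.2222; T[1,1] = 0.
  T[0,:] = [+0.0000 +0.1818 +0.2273]
  T[1,:] = [-0.2222 +0.0000 -0.1852]
  T[2,:] = [+0.1429 -0.2857 +0.0000]
moduli |λ_i(T)| = 0.2814, 0.1849, 0.1849.
spectral radius ρ = 0.2814; 0.2814 < 1: convergent.

0.2814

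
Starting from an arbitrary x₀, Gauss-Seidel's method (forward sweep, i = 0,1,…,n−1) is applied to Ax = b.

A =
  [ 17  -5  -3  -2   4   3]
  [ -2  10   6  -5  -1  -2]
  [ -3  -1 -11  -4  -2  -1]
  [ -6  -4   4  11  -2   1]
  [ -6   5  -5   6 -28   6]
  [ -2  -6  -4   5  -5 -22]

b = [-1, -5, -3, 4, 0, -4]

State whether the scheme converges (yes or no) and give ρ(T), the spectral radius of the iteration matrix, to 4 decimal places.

Diagonal D = diag(17, 10, -11, 11, -28, -22); L, U strict lower/upper.
T_GS = -(D+L)⁻¹U: row 0 first, T[0,2] = -(-3)/(17) = +0.1765; later rows by forward substitution.
  T[0,:] = [+0.0000, +0.2941, +0.1765, +0.1176, -0.2353, -0.1765]
  T[1,:] = [+0.0000, +0.0588, -0.5647, +0.5235, +0.0529, +0.1647]
  T[2,:] = [+0.0000, -0.0856, +0.0032, -0.4433, -0.1225, -0.0578]
  T[3,:] = [+0.0000, +0.2129, -0.1103, +0.4158, +0.1173, -0.1063]
  T[4,:] = [+0.0000, +0.0084, -0.1629, +0.2365, +0.1069, +0.2691]
  T[5,:] = [+0.0000, +0.0193, +0.1493, -0.0321, +0.0316, -0.1037]
|roots of det(T-λI)|: 0.8248, 0.2416, 0.2416, 0.0940, 0.0502, 0.0000.
ρ = 0.8248; 0.8248 < 1 ⇒ converges.

yes, ρ = 0.8248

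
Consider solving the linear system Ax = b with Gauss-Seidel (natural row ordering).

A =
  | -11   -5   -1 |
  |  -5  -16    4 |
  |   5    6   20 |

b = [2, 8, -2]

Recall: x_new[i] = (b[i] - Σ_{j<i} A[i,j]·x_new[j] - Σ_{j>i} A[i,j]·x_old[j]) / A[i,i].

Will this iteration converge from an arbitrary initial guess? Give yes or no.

yes

Let D = diag(-11, -16, 20); L, U the strict triangles.
GS T = -(D+L)⁻¹U: row 0 first, T[0,2] = -(-1)/(-11) = -0.0909; later rows by forward substitution.
  T[0,:] = [+0.0000  -0.4545  -0.0909]
  T[1,:] = [+0.0000  +0.1420  +0.2784]
  T[2,:] = [+0.0000  +0.0710  -0.0608]
|roots of det(T-λI)|: 0.2140, 0.1328, 0.0000.
spectral radius ρ = 0.2140; 0.2140 < 1 ⇒ converges.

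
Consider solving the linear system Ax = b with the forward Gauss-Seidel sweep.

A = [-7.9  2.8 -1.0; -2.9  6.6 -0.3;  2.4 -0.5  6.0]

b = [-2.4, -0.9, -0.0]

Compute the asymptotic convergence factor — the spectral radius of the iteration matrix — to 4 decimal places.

0.1669

Split A = D + L + U, D = diag(-7.9, 6.6, 6).
Gauss-Seidel: T = -(D+L)⁻¹U, row 0 first, T[0,2] = -(-1)/(-7.9) = -0.1266; later rows by forward substitution.
  T[0,:] = [+0.0000 +0.3544 -0.1266]
  T[1,:] = [+0.0000 +0.1557 -0.0102]
  T[2,:] = [+0.0000 -0.1288 +0.0498]
|λ(T)| sorted: 0.1669, 0.0386, 0.0000.
spectral radius ρ = 0.1669; 0.1669 < 1, so it converges for any x₀.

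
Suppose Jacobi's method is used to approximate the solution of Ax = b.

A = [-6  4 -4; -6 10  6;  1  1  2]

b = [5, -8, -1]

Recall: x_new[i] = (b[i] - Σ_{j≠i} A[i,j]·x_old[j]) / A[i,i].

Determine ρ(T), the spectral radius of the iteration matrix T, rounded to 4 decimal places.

1.1724

Let D = diag(-6, 10, 2); L, U the strict triangles.
Jacobi T = -D⁻¹(L+U): T[1,0] = -(-6)/(10) = +0.6000; T[1,1] = 0.
  T[0,:] = [+0.0000 +0.6667 -0.6667]
  T[1,:] = [+0.6000 +0.0000 -0.6000]
  T[2,:] = [-0.5000 -0.5000 +0.0000]
moduli |λ_i(T)| = 1.1724, 0.6357, 0.5367.
ρ(T) = max|λ| = 1.1724; 1.1724 > 1: divergent.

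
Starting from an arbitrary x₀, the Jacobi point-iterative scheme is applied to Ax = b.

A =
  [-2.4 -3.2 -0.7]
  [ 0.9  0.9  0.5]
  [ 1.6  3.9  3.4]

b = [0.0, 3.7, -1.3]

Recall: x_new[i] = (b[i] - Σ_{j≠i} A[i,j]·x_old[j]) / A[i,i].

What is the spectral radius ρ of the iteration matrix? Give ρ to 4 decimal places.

Split A = D + L + U, D = diag(-2.4, 0.9, 3.4).
T_J = -D⁻¹(L+U): T[1,2] = -(0.5)/(0.9) = -0.5556; T[1,1] = 0.
  T[0,:] = [+0.0000 -1.3333 -0.2917]
  T[1,:] = [-1.0000 +0.0000 -0.5556]
  T[2,:] = [-0.4706 -1.1471 +0.0000]
|roots of det(T-λI)|: 1.5927, 1.2494, 0.3433.
spectral radius ρ = 1.5927; 1.5927 > 1 ⇒ diverges.

1.5927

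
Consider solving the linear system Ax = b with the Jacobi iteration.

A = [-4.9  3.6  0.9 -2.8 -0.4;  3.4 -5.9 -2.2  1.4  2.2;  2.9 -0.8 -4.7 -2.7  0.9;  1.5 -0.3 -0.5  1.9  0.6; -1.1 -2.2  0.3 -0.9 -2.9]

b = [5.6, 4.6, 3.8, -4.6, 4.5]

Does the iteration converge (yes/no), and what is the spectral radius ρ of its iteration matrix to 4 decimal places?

no, ρ = 1.1317

Diagonal D = diag(-4.9, -5.9, -4.7, 1.9, -2.9); L, U strict lower/upper.
Jacobi: T = -D⁻¹(L+U), T[2,4] = -(0.9)/(-4.7) = +0.1915; T[2,2] = 0.
  T[0,:] = [+0.0000  +0.7347  +0.1837  -0.5714  -0.0816]
  T[1,:] = [+0.5763  +0.0000  -0.3729  +0.2373  +0.3729]
  T[2,:] = [+0.6170  -0.1702  +0.0000  -0.5745  +0.1915]
  T[3,:] = [-0.7895  +0.1579  +0.2632  +0.0000  -0.3158]
  T[4,:] = [-0.3793  -0.7586  +0.1034  -0.3103  +0.0000]
eigenvalue magnitudes: 1.1317, 0.5633, 0.3835, 0.3835, 0.0180.
ρ(T) = max|λ| = 1.1317; 1.1317 > 1: divergent.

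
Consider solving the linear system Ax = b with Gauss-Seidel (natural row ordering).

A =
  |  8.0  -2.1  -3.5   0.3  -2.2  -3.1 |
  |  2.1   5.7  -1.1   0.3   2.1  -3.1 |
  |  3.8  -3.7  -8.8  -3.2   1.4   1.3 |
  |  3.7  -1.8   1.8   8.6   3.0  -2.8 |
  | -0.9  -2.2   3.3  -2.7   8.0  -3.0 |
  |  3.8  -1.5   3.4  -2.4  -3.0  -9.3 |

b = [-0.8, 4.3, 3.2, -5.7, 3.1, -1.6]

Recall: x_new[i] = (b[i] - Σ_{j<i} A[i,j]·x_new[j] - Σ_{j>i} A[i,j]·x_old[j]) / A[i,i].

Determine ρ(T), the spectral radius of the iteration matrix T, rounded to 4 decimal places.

Write A = D+L+U with D = diag(8, 5.7, -8.8, 8.6, 8, -9.3).
GS T = -(D+L)⁻¹U: row 0 first, T[0,3] = -(0.3)/(8) = -0.0375; later rows by forward substitution.
  T[0,:] = [+0.0000, +0.2625, +0.4375, -0.0375, +0.2750, +0.3875]
  T[1,:] = [+0.0000, -0.0967, +0.0318, -0.0388, -0.4697, +0.4011]
  T[2,:] = [+0.0000, +0.1540, +0.1756, -0.3635, +0.4753, +0.1464]
  T[3,:] = [+0.0000, -0.1654, -0.2183, +0.0841, -0.6650, +0.2122]
  T[4,:] = [+0.0000, -0.1164, -0.0881, +0.1634, -0.5187, +0.5401]
  T[5,:] = [+0.0000, +0.2594, +0.3226, -0.2164, +0.7008, -0.0818]
eigenvalue magnitudes: 0.9231, 0.6611, 0.1218, 0.1151, 0.1151, 0.0000.
spectral radius ρ = 0.9231; 0.9231 < 1: convergent.

0.9231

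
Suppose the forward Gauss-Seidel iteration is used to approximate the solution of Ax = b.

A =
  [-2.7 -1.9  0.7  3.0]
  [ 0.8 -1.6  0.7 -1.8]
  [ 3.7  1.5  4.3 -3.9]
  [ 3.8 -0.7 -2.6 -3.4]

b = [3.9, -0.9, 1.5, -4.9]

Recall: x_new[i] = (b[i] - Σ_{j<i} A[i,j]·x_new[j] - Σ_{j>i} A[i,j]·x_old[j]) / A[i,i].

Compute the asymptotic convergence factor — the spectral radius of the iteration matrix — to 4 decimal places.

Write A = D+L+U with D = diag(-2.7, -1.6, 4.3, -3.4).
Gauss-Seidel: T = -(D+L)⁻¹U, row 0 first, T[0,2] = -(0.7)/(-2.7) = +0.2593; later rows by forward substitution.
  T[0,:] = [+0.0000  -0.7037  +0.2593  +1.1111]
  T[1,:] = [+0.0000  -0.3519  +0.5671  -0.5694]
  T[2,:] = [+0.0000  +0.7283  -0.4209  +0.1495]
  T[3,:] = [+0.0000  -1.2710  +0.4949  +1.2447]
|roots of det(T-λI)|: 1.6094, 1.2880, 0.1506, 0.0000.
ρ(T) = max|λ| = 1.6094; 1.6094 > 1 ⇒ diverges.

1.6094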